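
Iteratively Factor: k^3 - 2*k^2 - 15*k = (k - 5)*(k^2 + 3*k) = k*(k - 5)*(k + 3)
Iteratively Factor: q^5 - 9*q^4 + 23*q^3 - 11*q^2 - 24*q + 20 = (q - 5)*(q^4 - 4*q^3 + 3*q^2 + 4*q - 4) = (q - 5)*(q + 1)*(q^3 - 5*q^2 + 8*q - 4) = (q - 5)*(q - 2)*(q + 1)*(q^2 - 3*q + 2) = (q - 5)*(q - 2)*(q - 1)*(q + 1)*(q - 2)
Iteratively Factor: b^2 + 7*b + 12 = (b + 4)*(b + 3)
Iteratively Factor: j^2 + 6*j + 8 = (j + 4)*(j + 2)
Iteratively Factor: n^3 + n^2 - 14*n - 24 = (n - 4)*(n^2 + 5*n + 6) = (n - 4)*(n + 2)*(n + 3)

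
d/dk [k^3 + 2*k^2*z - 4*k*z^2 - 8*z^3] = 3*k^2 + 4*k*z - 4*z^2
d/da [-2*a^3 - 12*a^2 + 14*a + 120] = -6*a^2 - 24*a + 14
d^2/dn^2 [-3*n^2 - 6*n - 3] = -6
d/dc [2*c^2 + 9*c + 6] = 4*c + 9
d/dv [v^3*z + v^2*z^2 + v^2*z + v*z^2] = z*(3*v^2 + 2*v*z + 2*v + z)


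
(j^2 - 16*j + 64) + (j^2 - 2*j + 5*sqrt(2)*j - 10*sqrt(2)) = 2*j^2 - 18*j + 5*sqrt(2)*j - 10*sqrt(2) + 64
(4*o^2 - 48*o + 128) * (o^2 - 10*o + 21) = 4*o^4 - 88*o^3 + 692*o^2 - 2288*o + 2688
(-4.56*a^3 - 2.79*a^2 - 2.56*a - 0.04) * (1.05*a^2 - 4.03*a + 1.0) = -4.788*a^5 + 15.4473*a^4 + 3.9957*a^3 + 7.4848*a^2 - 2.3988*a - 0.04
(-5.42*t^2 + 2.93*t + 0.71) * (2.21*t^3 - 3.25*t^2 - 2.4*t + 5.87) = -11.9782*t^5 + 24.0903*t^4 + 5.0546*t^3 - 41.1549*t^2 + 15.4951*t + 4.1677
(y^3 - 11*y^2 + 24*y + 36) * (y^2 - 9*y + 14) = y^5 - 20*y^4 + 137*y^3 - 334*y^2 + 12*y + 504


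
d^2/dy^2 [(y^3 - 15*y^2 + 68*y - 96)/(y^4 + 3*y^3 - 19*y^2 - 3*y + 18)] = 2*(y^6 - 36*y^5 - 21*y^4 + 1140*y^3 + 3036*y^2 - 1296*y + 1292)/(y^9 + 18*y^8 + 105*y^7 + 162*y^6 - 321*y^5 - 594*y^4 + 323*y^3 + 630*y^2 - 108*y - 216)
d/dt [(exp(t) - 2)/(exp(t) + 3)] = 5*exp(t)/(exp(t) + 3)^2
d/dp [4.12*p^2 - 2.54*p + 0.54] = 8.24*p - 2.54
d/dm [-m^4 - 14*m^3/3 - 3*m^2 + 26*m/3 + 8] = -4*m^3 - 14*m^2 - 6*m + 26/3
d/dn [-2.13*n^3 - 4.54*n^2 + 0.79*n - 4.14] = -6.39*n^2 - 9.08*n + 0.79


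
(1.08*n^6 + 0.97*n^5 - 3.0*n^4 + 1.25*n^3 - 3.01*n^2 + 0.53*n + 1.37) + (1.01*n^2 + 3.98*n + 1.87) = 1.08*n^6 + 0.97*n^5 - 3.0*n^4 + 1.25*n^3 - 2.0*n^2 + 4.51*n + 3.24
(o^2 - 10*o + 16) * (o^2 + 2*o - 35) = o^4 - 8*o^3 - 39*o^2 + 382*o - 560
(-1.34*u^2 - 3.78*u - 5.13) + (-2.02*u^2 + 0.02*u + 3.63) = -3.36*u^2 - 3.76*u - 1.5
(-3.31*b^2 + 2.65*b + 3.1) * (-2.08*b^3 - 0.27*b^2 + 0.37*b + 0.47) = 6.8848*b^5 - 4.6183*b^4 - 8.3882*b^3 - 1.4122*b^2 + 2.3925*b + 1.457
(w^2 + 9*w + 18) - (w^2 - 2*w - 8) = 11*w + 26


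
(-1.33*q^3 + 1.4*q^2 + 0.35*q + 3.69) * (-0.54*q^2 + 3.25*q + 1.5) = 0.7182*q^5 - 5.0785*q^4 + 2.366*q^3 + 1.2449*q^2 + 12.5175*q + 5.535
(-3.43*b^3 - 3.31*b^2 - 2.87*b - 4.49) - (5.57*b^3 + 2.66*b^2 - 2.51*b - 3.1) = -9.0*b^3 - 5.97*b^2 - 0.36*b - 1.39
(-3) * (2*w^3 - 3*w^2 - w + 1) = -6*w^3 + 9*w^2 + 3*w - 3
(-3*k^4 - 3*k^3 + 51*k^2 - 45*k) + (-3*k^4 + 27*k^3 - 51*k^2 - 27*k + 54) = -6*k^4 + 24*k^3 - 72*k + 54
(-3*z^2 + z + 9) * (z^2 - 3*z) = -3*z^4 + 10*z^3 + 6*z^2 - 27*z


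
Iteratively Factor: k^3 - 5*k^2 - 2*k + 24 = (k - 4)*(k^2 - k - 6) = (k - 4)*(k - 3)*(k + 2)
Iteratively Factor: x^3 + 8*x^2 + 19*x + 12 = (x + 1)*(x^2 + 7*x + 12) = (x + 1)*(x + 4)*(x + 3)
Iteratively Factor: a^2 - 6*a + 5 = (a - 5)*(a - 1)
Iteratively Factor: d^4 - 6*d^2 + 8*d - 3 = (d - 1)*(d^3 + d^2 - 5*d + 3) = (d - 1)^2*(d^2 + 2*d - 3) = (d - 1)^2*(d + 3)*(d - 1)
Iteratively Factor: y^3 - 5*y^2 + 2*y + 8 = (y + 1)*(y^2 - 6*y + 8) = (y - 4)*(y + 1)*(y - 2)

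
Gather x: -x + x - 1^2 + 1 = 0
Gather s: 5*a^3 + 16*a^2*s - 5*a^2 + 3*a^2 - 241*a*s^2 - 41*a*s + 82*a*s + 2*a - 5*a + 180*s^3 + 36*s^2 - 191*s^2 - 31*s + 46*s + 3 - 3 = 5*a^3 - 2*a^2 - 3*a + 180*s^3 + s^2*(-241*a - 155) + s*(16*a^2 + 41*a + 15)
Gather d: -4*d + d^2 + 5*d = d^2 + d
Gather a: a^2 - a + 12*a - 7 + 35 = a^2 + 11*a + 28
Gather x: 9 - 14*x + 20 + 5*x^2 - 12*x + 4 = 5*x^2 - 26*x + 33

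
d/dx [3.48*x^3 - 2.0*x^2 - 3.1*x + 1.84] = 10.44*x^2 - 4.0*x - 3.1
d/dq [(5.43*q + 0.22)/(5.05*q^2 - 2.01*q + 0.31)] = (-27.4215*q^2 - 2.222*q + 2.1255)/(25.5025*q^4 - 20.301*q^3 + 7.1711*q^2 - 1.2462*q + 0.0961)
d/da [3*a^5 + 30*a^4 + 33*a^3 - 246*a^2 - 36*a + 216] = 15*a^4 + 120*a^3 + 99*a^2 - 492*a - 36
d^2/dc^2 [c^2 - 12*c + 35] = 2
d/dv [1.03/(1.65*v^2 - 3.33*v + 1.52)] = (3.4299 - 3.399*v)/(1.65*v^2 - 3.33*v + 1.52)^2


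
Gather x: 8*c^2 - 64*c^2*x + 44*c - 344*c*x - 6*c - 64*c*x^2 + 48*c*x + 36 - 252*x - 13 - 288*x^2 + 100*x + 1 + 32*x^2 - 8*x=8*c^2 + 38*c + x^2*(-64*c - 256) + x*(-64*c^2 - 296*c - 160) + 24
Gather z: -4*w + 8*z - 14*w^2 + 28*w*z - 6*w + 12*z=-14*w^2 - 10*w + z*(28*w + 20)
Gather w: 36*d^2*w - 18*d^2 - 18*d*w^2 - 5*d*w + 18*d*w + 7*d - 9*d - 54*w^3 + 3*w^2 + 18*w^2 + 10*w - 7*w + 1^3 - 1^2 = -18*d^2 - 2*d - 54*w^3 + w^2*(21 - 18*d) + w*(36*d^2 + 13*d + 3)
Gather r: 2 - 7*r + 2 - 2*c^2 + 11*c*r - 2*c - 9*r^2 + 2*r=-2*c^2 - 2*c - 9*r^2 + r*(11*c - 5) + 4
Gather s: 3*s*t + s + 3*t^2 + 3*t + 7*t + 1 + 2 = s*(3*t + 1) + 3*t^2 + 10*t + 3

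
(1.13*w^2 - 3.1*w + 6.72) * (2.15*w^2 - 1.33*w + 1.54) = 2.4295*w^4 - 8.1679*w^3 + 20.3112*w^2 - 13.7116*w + 10.3488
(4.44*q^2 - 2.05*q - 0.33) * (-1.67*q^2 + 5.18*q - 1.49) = -7.4148*q^4 + 26.4227*q^3 - 16.6835*q^2 + 1.3451*q + 0.4917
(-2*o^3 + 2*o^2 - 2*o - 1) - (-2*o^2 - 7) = -2*o^3 + 4*o^2 - 2*o + 6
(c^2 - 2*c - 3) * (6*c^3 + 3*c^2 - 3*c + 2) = 6*c^5 - 9*c^4 - 27*c^3 - c^2 + 5*c - 6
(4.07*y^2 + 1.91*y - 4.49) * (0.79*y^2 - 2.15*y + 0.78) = 3.2153*y^4 - 7.2416*y^3 - 4.479*y^2 + 11.1433*y - 3.5022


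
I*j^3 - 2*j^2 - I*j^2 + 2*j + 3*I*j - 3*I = (j - I)*(j + 3*I)*(I*j - I)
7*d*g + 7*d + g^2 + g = (7*d + g)*(g + 1)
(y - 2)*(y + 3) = y^2 + y - 6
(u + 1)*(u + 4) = u^2 + 5*u + 4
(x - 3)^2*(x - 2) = x^3 - 8*x^2 + 21*x - 18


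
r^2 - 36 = (r - 6)*(r + 6)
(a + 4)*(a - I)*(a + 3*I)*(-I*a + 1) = -I*a^4 + 3*a^3 - 4*I*a^3 + 12*a^2 - I*a^2 + 3*a - 4*I*a + 12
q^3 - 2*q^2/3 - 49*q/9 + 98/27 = (q - 7/3)*(q - 2/3)*(q + 7/3)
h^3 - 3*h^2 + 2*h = h*(h - 2)*(h - 1)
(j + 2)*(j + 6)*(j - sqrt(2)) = j^3 - sqrt(2)*j^2 + 8*j^2 - 8*sqrt(2)*j + 12*j - 12*sqrt(2)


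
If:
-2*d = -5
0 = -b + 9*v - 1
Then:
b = 9*v - 1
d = 5/2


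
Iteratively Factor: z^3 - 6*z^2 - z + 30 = (z + 2)*(z^2 - 8*z + 15) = (z - 3)*(z + 2)*(z - 5)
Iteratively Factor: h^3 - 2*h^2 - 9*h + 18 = (h - 3)*(h^2 + h - 6) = (h - 3)*(h - 2)*(h + 3)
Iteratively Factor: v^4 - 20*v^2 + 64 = (v - 4)*(v^3 + 4*v^2 - 4*v - 16) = (v - 4)*(v + 4)*(v^2 - 4) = (v - 4)*(v + 2)*(v + 4)*(v - 2)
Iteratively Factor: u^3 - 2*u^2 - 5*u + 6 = (u - 3)*(u^2 + u - 2) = (u - 3)*(u + 2)*(u - 1)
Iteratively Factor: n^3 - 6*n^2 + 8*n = (n - 2)*(n^2 - 4*n) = (n - 4)*(n - 2)*(n)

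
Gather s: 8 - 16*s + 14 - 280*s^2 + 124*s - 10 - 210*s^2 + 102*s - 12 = -490*s^2 + 210*s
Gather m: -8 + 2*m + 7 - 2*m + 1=0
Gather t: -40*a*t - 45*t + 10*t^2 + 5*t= 10*t^2 + t*(-40*a - 40)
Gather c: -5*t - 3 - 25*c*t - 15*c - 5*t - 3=c*(-25*t - 15) - 10*t - 6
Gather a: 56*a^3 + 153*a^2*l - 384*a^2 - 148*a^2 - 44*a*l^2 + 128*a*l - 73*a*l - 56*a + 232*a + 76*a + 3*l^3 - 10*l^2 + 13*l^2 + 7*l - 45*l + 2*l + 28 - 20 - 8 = 56*a^3 + a^2*(153*l - 532) + a*(-44*l^2 + 55*l + 252) + 3*l^3 + 3*l^2 - 36*l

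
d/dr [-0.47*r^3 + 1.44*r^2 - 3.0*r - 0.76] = -1.41*r^2 + 2.88*r - 3.0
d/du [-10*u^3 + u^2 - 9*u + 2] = -30*u^2 + 2*u - 9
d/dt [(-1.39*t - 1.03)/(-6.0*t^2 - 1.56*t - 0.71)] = (8.34*t^2 + 2.1684*t - (1.39*t + 1.03)*(12.0*t + 1.56) + 0.9869)/(6.0*t^2 + 1.56*t + 0.71)^2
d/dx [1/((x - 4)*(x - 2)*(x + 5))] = (-(x - 4)*(x - 2) - (x - 4)*(x + 5) - (x - 2)*(x + 5))/((x - 4)^2*(x - 2)^2*(x + 5)^2)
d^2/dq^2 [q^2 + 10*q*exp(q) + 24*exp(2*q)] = 10*q*exp(q) + 96*exp(2*q) + 20*exp(q) + 2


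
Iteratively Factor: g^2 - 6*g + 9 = (g - 3)*(g - 3)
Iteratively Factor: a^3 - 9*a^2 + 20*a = (a - 5)*(a^2 - 4*a) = (a - 5)*(a - 4)*(a)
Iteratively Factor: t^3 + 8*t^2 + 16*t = (t + 4)*(t^2 + 4*t) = t*(t + 4)*(t + 4)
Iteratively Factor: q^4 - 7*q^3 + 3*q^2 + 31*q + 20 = (q - 5)*(q^3 - 2*q^2 - 7*q - 4) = (q - 5)*(q - 4)*(q^2 + 2*q + 1) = (q - 5)*(q - 4)*(q + 1)*(q + 1)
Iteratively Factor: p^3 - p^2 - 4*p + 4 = (p - 2)*(p^2 + p - 2) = (p - 2)*(p + 2)*(p - 1)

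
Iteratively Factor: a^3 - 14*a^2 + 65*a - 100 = (a - 5)*(a^2 - 9*a + 20) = (a - 5)*(a - 4)*(a - 5)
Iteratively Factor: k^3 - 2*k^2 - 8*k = (k - 4)*(k^2 + 2*k) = k*(k - 4)*(k + 2)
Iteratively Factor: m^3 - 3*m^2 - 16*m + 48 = (m + 4)*(m^2 - 7*m + 12) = (m - 4)*(m + 4)*(m - 3)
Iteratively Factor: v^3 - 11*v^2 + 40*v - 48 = (v - 4)*(v^2 - 7*v + 12) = (v - 4)*(v - 3)*(v - 4)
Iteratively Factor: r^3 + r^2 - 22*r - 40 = (r - 5)*(r^2 + 6*r + 8) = (r - 5)*(r + 4)*(r + 2)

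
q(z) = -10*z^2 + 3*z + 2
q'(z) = 3 - 20*z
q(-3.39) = -123.09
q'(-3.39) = 70.80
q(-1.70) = -32.00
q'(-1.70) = 37.00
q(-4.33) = -198.48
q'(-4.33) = 89.60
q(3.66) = -120.98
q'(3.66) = -70.20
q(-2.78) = -83.62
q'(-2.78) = 58.60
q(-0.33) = -0.08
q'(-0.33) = 9.60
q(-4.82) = -244.78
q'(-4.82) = 99.40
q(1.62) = -19.38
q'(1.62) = -29.40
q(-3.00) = -97.00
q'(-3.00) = 63.00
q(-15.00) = -2293.00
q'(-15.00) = 303.00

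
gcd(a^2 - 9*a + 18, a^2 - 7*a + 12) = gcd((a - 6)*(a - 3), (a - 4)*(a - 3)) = a - 3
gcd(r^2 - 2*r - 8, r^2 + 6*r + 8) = r + 2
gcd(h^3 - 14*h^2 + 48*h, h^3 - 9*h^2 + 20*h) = h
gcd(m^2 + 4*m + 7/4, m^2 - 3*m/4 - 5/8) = m + 1/2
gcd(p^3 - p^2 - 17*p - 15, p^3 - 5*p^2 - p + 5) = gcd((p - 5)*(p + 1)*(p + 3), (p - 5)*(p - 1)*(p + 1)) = p^2 - 4*p - 5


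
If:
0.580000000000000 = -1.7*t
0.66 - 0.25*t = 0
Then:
No Solution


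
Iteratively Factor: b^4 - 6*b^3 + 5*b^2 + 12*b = (b - 4)*(b^3 - 2*b^2 - 3*b) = (b - 4)*(b + 1)*(b^2 - 3*b) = (b - 4)*(b - 3)*(b + 1)*(b)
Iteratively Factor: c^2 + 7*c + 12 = (c + 4)*(c + 3)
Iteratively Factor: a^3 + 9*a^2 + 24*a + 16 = (a + 4)*(a^2 + 5*a + 4) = (a + 1)*(a + 4)*(a + 4)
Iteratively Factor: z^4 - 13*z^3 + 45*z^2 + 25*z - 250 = (z - 5)*(z^3 - 8*z^2 + 5*z + 50) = (z - 5)^2*(z^2 - 3*z - 10) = (z - 5)^2*(z + 2)*(z - 5)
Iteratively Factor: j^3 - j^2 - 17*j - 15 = (j - 5)*(j^2 + 4*j + 3) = (j - 5)*(j + 1)*(j + 3)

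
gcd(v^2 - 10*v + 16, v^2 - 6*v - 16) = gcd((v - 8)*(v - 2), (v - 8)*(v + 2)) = v - 8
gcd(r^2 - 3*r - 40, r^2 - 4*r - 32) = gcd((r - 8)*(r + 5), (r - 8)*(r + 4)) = r - 8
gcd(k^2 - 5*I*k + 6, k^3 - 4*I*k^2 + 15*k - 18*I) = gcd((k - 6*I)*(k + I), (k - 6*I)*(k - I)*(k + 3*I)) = k - 6*I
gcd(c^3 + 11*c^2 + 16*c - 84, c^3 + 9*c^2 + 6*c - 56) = c^2 + 5*c - 14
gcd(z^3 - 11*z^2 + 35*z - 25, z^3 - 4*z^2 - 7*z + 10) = z^2 - 6*z + 5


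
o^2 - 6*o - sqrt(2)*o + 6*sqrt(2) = (o - 6)*(o - sqrt(2))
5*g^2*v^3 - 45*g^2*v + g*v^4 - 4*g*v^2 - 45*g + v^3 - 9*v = (5*g + v)*(v - 3)*(v + 3)*(g*v + 1)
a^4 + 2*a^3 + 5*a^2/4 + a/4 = a*(a + 1/2)^2*(a + 1)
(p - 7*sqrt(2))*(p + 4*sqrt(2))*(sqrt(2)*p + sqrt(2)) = sqrt(2)*p^3 - 6*p^2 + sqrt(2)*p^2 - 56*sqrt(2)*p - 6*p - 56*sqrt(2)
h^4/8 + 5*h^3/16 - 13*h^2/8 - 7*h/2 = h*(h/4 + 1)*(h/2 + 1)*(h - 7/2)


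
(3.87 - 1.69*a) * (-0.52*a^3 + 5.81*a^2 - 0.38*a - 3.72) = 0.8788*a^4 - 11.8313*a^3 + 23.1269*a^2 + 4.8162*a - 14.3964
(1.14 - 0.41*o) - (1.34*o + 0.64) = 0.5 - 1.75*o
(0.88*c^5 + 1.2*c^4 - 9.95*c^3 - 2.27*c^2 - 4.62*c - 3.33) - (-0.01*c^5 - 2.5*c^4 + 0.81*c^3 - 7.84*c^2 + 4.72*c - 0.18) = 0.89*c^5 + 3.7*c^4 - 10.76*c^3 + 5.57*c^2 - 9.34*c - 3.15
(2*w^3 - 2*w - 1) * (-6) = -12*w^3 + 12*w + 6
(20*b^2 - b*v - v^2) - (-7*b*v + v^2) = 20*b^2 + 6*b*v - 2*v^2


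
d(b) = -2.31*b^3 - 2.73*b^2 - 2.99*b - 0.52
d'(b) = -6.93*b^2 - 5.46*b - 2.99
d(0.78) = -5.61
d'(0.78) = -11.47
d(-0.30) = 0.19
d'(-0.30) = -1.98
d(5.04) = -380.67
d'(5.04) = -206.54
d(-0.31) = 0.21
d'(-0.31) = -1.96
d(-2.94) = 43.38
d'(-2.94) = -46.84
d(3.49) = -142.40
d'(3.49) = -106.45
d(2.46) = -58.79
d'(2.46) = -58.36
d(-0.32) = 0.23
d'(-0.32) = -1.95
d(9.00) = -1932.55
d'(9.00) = -613.46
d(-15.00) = 7226.33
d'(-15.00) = -1480.34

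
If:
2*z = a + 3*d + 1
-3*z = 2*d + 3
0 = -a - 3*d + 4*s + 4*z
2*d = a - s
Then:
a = -71/80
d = -39/80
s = 7/80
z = -27/40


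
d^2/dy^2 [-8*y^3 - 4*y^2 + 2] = -48*y - 8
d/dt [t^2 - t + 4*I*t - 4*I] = 2*t - 1 + 4*I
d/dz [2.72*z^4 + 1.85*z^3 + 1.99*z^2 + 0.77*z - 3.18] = 10.88*z^3 + 5.55*z^2 + 3.98*z + 0.77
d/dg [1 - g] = -1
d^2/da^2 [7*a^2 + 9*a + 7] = 14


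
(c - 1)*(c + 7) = c^2 + 6*c - 7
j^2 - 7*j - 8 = (j - 8)*(j + 1)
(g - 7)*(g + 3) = g^2 - 4*g - 21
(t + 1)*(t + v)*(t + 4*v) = t^3 + 5*t^2*v + t^2 + 4*t*v^2 + 5*t*v + 4*v^2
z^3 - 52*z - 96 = (z - 8)*(z + 2)*(z + 6)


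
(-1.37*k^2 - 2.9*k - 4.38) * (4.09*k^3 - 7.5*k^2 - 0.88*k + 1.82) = -5.6033*k^5 - 1.586*k^4 + 5.0414*k^3 + 32.9086*k^2 - 1.4236*k - 7.9716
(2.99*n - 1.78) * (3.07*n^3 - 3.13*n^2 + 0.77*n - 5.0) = 9.1793*n^4 - 14.8233*n^3 + 7.8737*n^2 - 16.3206*n + 8.9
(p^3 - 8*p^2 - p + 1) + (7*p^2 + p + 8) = p^3 - p^2 + 9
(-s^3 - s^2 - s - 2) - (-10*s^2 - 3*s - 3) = -s^3 + 9*s^2 + 2*s + 1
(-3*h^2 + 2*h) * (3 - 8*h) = 24*h^3 - 25*h^2 + 6*h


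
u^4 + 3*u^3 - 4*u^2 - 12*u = u*(u - 2)*(u + 2)*(u + 3)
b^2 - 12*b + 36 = (b - 6)^2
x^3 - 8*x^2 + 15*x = x*(x - 5)*(x - 3)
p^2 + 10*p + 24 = (p + 4)*(p + 6)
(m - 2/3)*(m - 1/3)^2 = m^3 - 4*m^2/3 + 5*m/9 - 2/27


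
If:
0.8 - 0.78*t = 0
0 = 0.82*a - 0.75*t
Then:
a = 0.94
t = 1.03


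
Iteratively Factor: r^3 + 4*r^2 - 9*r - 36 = (r + 3)*(r^2 + r - 12) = (r + 3)*(r + 4)*(r - 3)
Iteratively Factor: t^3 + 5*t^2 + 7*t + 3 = (t + 1)*(t^2 + 4*t + 3) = (t + 1)*(t + 3)*(t + 1)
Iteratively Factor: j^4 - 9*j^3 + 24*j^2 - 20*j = (j - 5)*(j^3 - 4*j^2 + 4*j) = j*(j - 5)*(j^2 - 4*j + 4) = j*(j - 5)*(j - 2)*(j - 2)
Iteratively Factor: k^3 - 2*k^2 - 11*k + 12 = (k + 3)*(k^2 - 5*k + 4) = (k - 1)*(k + 3)*(k - 4)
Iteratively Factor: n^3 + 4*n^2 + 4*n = (n + 2)*(n^2 + 2*n) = n*(n + 2)*(n + 2)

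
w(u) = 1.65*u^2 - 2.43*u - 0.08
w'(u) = 3.3*u - 2.43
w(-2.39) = 15.15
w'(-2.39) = -10.32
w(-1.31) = 5.93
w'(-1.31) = -6.75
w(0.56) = -0.92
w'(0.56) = -0.58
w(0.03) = -0.15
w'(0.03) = -2.33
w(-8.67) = 145.02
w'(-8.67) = -31.04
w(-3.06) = 22.81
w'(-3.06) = -12.53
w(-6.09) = 75.91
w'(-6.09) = -22.53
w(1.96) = 1.50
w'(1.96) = 4.04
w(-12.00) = 266.68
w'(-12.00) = -42.03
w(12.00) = 208.36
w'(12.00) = 37.17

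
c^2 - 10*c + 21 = (c - 7)*(c - 3)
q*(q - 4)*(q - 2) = q^3 - 6*q^2 + 8*q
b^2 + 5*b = b*(b + 5)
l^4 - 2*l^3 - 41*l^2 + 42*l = l*(l - 7)*(l - 1)*(l + 6)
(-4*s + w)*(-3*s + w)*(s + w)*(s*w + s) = 12*s^4*w + 12*s^4 + 5*s^3*w^2 + 5*s^3*w - 6*s^2*w^3 - 6*s^2*w^2 + s*w^4 + s*w^3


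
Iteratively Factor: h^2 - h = (h - 1)*(h)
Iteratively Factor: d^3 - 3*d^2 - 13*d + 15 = (d - 1)*(d^2 - 2*d - 15) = (d - 1)*(d + 3)*(d - 5)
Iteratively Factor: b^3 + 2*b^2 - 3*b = (b - 1)*(b^2 + 3*b) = (b - 1)*(b + 3)*(b)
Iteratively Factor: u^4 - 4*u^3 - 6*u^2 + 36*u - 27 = (u - 1)*(u^3 - 3*u^2 - 9*u + 27) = (u - 3)*(u - 1)*(u^2 - 9) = (u - 3)*(u - 1)*(u + 3)*(u - 3)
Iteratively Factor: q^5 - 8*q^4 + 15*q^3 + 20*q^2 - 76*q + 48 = (q - 1)*(q^4 - 7*q^3 + 8*q^2 + 28*q - 48) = (q - 2)*(q - 1)*(q^3 - 5*q^2 - 2*q + 24) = (q - 3)*(q - 2)*(q - 1)*(q^2 - 2*q - 8) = (q - 4)*(q - 3)*(q - 2)*(q - 1)*(q + 2)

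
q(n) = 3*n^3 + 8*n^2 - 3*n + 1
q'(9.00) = 870.00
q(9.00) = 2809.00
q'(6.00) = 417.00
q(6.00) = 919.00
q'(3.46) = 160.10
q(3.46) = 210.66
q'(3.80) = 187.76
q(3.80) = 269.74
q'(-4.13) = 84.43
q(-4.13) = -61.49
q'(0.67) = 11.76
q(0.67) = 3.48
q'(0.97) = 20.99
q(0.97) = 8.36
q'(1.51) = 41.68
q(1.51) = 25.04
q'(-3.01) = 30.38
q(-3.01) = 0.70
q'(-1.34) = -8.28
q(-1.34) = 12.17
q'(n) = 9*n^2 + 16*n - 3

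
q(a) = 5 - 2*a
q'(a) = -2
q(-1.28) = 7.56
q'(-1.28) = -2.00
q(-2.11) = 9.22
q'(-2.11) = -2.00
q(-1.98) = 8.96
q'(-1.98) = -2.00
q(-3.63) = 12.26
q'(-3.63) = -2.00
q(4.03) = -3.06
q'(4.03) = -2.00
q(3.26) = -1.52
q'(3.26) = -2.00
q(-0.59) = 6.18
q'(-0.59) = -2.00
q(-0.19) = 5.38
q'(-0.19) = -2.00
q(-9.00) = 23.00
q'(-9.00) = -2.00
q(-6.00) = 17.00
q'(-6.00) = -2.00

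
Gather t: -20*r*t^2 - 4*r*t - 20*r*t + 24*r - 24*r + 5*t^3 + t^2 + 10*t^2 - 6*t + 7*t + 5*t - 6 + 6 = 5*t^3 + t^2*(11 - 20*r) + t*(6 - 24*r)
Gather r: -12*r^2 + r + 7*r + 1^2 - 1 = -12*r^2 + 8*r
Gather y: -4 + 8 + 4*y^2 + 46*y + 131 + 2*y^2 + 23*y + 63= 6*y^2 + 69*y + 198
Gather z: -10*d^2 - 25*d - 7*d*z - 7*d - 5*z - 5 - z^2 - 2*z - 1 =-10*d^2 - 32*d - z^2 + z*(-7*d - 7) - 6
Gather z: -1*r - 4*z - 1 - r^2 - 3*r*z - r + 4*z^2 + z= -r^2 - 2*r + 4*z^2 + z*(-3*r - 3) - 1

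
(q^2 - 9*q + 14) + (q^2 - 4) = 2*q^2 - 9*q + 10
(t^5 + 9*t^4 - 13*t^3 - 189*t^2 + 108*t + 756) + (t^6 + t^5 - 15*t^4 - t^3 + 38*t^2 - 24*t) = t^6 + 2*t^5 - 6*t^4 - 14*t^3 - 151*t^2 + 84*t + 756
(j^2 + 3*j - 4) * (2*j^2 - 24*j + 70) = 2*j^4 - 18*j^3 - 10*j^2 + 306*j - 280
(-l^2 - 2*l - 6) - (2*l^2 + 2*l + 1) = -3*l^2 - 4*l - 7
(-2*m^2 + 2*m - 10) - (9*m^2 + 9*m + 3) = -11*m^2 - 7*m - 13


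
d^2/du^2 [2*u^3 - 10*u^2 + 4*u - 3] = 12*u - 20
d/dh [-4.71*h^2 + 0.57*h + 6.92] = 0.57 - 9.42*h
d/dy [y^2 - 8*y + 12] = 2*y - 8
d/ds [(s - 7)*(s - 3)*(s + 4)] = 3*s^2 - 12*s - 19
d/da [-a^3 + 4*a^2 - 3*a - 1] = -3*a^2 + 8*a - 3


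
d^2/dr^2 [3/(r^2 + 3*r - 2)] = 6*(-r^2 - 3*r + (2*r + 3)^2 + 2)/(r^2 + 3*r - 2)^3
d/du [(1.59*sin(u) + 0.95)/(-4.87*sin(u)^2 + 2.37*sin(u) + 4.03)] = (7.7433*sin(u)^2 + 9.253*sin(u) + 4.1562)*cos(u)/(23.7169*sin(u)^4 - 23.0838*sin(u)^3 - 33.6353*sin(u)^2 + 19.1022*sin(u) + 16.2409)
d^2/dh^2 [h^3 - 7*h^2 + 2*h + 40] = 6*h - 14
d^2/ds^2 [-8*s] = 0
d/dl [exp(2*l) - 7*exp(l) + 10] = (2*exp(l) - 7)*exp(l)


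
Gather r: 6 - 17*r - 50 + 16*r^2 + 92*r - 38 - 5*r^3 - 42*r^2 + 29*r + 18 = -5*r^3 - 26*r^2 + 104*r - 64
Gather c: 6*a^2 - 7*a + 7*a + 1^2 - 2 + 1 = 6*a^2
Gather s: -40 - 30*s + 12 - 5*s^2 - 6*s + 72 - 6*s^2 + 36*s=44 - 11*s^2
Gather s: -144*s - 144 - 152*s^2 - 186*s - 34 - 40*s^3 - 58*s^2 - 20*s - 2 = -40*s^3 - 210*s^2 - 350*s - 180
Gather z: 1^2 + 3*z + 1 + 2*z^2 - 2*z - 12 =2*z^2 + z - 10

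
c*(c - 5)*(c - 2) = c^3 - 7*c^2 + 10*c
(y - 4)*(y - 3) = y^2 - 7*y + 12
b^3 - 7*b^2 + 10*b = b*(b - 5)*(b - 2)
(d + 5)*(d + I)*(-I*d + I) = -I*d^3 + d^2 - 4*I*d^2 + 4*d + 5*I*d - 5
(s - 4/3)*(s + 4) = s^2 + 8*s/3 - 16/3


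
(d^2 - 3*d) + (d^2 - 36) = 2*d^2 - 3*d - 36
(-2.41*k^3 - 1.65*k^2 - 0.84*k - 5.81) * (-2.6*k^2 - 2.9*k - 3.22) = 6.266*k^5 + 11.279*k^4 + 14.7292*k^3 + 22.855*k^2 + 19.5538*k + 18.7082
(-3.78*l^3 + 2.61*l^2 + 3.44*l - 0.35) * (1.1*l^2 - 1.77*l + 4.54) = -4.158*l^5 + 9.5616*l^4 - 17.9969*l^3 + 5.3756*l^2 + 16.2371*l - 1.589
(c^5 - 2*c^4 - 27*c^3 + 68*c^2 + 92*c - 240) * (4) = 4*c^5 - 8*c^4 - 108*c^3 + 272*c^2 + 368*c - 960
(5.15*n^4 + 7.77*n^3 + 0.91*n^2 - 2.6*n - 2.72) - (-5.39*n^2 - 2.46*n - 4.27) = 5.15*n^4 + 7.77*n^3 + 6.3*n^2 - 0.14*n + 1.55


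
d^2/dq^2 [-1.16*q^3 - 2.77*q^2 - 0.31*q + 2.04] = -6.96*q - 5.54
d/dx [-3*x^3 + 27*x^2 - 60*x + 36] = -9*x^2 + 54*x - 60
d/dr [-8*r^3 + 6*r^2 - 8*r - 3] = -24*r^2 + 12*r - 8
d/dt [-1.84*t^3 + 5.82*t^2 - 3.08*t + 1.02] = -5.52*t^2 + 11.64*t - 3.08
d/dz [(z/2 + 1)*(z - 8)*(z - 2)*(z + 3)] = 2*z^3 - 15*z^2/2 - 28*z + 10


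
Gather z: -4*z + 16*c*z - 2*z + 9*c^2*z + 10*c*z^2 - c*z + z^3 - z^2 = z^3 + z^2*(10*c - 1) + z*(9*c^2 + 15*c - 6)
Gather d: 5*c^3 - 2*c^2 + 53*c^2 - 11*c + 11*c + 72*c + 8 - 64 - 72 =5*c^3 + 51*c^2 + 72*c - 128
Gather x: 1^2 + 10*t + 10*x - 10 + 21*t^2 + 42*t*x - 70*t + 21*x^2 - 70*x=21*t^2 - 60*t + 21*x^2 + x*(42*t - 60) - 9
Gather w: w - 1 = w - 1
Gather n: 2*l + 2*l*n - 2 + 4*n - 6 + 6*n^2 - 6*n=2*l + 6*n^2 + n*(2*l - 2) - 8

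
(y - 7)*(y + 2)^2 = y^3 - 3*y^2 - 24*y - 28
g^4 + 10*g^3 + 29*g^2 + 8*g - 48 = (g - 1)*(g + 3)*(g + 4)^2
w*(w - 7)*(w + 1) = w^3 - 6*w^2 - 7*w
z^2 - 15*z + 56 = (z - 8)*(z - 7)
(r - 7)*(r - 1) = r^2 - 8*r + 7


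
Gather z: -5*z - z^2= -z^2 - 5*z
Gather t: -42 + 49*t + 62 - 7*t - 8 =42*t + 12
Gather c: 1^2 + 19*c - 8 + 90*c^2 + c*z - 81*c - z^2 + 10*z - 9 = 90*c^2 + c*(z - 62) - z^2 + 10*z - 16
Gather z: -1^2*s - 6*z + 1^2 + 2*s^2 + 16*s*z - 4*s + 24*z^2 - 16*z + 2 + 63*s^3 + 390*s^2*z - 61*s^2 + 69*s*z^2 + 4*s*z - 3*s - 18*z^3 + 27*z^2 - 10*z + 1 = 63*s^3 - 59*s^2 - 8*s - 18*z^3 + z^2*(69*s + 51) + z*(390*s^2 + 20*s - 32) + 4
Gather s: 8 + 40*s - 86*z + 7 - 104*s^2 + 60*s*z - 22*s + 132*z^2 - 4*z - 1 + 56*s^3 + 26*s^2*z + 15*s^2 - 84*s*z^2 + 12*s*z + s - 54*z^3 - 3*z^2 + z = 56*s^3 + s^2*(26*z - 89) + s*(-84*z^2 + 72*z + 19) - 54*z^3 + 129*z^2 - 89*z + 14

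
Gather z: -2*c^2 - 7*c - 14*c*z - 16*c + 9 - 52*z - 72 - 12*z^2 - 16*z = -2*c^2 - 23*c - 12*z^2 + z*(-14*c - 68) - 63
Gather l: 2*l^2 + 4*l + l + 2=2*l^2 + 5*l + 2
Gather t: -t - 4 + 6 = 2 - t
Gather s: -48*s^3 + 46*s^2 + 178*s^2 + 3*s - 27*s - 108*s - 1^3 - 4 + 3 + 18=-48*s^3 + 224*s^2 - 132*s + 16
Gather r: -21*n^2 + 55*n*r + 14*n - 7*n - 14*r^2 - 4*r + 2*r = -21*n^2 + 7*n - 14*r^2 + r*(55*n - 2)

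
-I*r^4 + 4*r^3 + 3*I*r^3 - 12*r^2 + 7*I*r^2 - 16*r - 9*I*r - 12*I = (r - 4)*(r + 1)*(r + 3*I)*(-I*r + 1)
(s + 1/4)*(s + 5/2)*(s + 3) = s^3 + 23*s^2/4 + 71*s/8 + 15/8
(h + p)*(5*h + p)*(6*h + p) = 30*h^3 + 41*h^2*p + 12*h*p^2 + p^3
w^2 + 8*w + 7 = (w + 1)*(w + 7)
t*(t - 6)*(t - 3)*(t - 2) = t^4 - 11*t^3 + 36*t^2 - 36*t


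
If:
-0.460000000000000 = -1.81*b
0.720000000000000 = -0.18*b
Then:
No Solution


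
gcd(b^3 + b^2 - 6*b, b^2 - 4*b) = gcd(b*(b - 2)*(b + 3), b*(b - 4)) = b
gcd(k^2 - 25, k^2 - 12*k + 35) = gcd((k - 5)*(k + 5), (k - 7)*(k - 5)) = k - 5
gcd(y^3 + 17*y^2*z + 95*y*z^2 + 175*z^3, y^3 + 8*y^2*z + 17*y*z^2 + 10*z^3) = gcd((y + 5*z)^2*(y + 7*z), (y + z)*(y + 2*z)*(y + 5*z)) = y + 5*z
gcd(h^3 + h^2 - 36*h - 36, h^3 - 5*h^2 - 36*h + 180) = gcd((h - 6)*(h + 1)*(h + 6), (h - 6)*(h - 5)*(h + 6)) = h^2 - 36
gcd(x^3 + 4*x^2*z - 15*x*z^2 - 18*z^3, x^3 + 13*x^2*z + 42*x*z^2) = x + 6*z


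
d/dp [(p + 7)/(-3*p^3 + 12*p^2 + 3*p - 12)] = (-p^3 + 4*p^2 + p - (p + 7)*(-3*p^2 + 8*p + 1) - 4)/(3*(p^3 - 4*p^2 - p + 4)^2)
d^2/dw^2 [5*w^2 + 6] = 10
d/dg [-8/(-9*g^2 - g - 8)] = 8*(-18*g - 1)/(9*g^2 + g + 8)^2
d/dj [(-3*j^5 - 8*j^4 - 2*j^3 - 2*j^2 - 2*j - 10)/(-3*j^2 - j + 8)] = (27*j^6 + 60*j^5 - 90*j^4 - 252*j^3 - 52*j^2 - 92*j - 26)/(9*j^4 + 6*j^3 - 47*j^2 - 16*j + 64)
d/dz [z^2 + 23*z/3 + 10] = 2*z + 23/3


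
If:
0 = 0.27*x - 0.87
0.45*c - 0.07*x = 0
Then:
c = 0.50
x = 3.22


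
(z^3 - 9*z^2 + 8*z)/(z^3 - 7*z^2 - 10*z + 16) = z/(z + 2)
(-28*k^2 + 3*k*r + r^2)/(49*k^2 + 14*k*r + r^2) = (-4*k + r)/(7*k + r)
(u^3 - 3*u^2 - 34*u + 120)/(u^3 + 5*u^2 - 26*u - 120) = (u - 4)/(u + 4)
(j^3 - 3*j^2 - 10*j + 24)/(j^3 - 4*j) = (j^2 - j - 12)/(j*(j + 2))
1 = 1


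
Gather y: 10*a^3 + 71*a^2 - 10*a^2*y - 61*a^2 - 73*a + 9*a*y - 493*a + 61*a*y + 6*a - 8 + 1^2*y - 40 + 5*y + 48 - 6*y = 10*a^3 + 10*a^2 - 560*a + y*(-10*a^2 + 70*a)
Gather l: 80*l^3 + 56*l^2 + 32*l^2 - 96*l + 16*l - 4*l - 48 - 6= 80*l^3 + 88*l^2 - 84*l - 54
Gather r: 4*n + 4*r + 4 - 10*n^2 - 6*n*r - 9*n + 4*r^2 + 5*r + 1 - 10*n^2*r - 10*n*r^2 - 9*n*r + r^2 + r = -10*n^2 - 5*n + r^2*(5 - 10*n) + r*(-10*n^2 - 15*n + 10) + 5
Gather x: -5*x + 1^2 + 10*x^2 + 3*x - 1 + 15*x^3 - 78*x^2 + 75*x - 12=15*x^3 - 68*x^2 + 73*x - 12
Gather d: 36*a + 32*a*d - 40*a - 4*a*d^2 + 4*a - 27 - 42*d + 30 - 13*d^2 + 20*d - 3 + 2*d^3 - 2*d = 2*d^3 + d^2*(-4*a - 13) + d*(32*a - 24)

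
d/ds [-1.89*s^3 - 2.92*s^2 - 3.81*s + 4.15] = -5.67*s^2 - 5.84*s - 3.81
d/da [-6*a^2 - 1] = -12*a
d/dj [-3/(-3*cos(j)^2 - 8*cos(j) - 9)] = 6*(3*cos(j) + 4)*sin(j)/(3*cos(j)^2 + 8*cos(j) + 9)^2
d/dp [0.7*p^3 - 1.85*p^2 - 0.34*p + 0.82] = 2.1*p^2 - 3.7*p - 0.34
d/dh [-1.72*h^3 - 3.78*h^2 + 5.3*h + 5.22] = -5.16*h^2 - 7.56*h + 5.3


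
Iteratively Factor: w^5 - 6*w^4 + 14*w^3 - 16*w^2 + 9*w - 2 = (w - 2)*(w^4 - 4*w^3 + 6*w^2 - 4*w + 1) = (w - 2)*(w - 1)*(w^3 - 3*w^2 + 3*w - 1) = (w - 2)*(w - 1)^2*(w^2 - 2*w + 1) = (w - 2)*(w - 1)^3*(w - 1)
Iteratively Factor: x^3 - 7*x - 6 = (x - 3)*(x^2 + 3*x + 2) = (x - 3)*(x + 1)*(x + 2)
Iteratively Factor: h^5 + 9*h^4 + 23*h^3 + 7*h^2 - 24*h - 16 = (h + 1)*(h^4 + 8*h^3 + 15*h^2 - 8*h - 16) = (h + 1)*(h + 4)*(h^3 + 4*h^2 - h - 4) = (h + 1)*(h + 4)^2*(h^2 - 1) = (h + 1)^2*(h + 4)^2*(h - 1)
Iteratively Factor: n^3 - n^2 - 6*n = (n)*(n^2 - n - 6) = n*(n - 3)*(n + 2)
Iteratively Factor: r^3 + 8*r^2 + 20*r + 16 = (r + 4)*(r^2 + 4*r + 4) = (r + 2)*(r + 4)*(r + 2)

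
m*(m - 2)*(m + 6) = m^3 + 4*m^2 - 12*m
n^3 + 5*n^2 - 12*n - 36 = (n - 3)*(n + 2)*(n + 6)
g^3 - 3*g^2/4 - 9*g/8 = g*(g - 3/2)*(g + 3/4)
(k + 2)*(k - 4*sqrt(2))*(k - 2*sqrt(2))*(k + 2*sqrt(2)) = k^4 - 4*sqrt(2)*k^3 + 2*k^3 - 8*sqrt(2)*k^2 - 8*k^2 - 16*k + 32*sqrt(2)*k + 64*sqrt(2)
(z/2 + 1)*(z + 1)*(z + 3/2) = z^3/2 + 9*z^2/4 + 13*z/4 + 3/2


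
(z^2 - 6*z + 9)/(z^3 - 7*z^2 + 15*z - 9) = 1/(z - 1)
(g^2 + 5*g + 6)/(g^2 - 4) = (g + 3)/(g - 2)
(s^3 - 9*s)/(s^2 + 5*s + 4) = s*(s^2 - 9)/(s^2 + 5*s + 4)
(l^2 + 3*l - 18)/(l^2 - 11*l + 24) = (l + 6)/(l - 8)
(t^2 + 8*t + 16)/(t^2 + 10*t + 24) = (t + 4)/(t + 6)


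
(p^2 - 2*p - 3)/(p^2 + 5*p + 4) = (p - 3)/(p + 4)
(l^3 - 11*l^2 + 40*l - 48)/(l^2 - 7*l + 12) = l - 4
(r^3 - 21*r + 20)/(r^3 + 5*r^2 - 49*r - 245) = (r^2 - 5*r + 4)/(r^2 - 49)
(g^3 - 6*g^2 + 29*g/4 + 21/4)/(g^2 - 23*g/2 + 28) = (2*g^2 - 5*g - 3)/(2*(g - 8))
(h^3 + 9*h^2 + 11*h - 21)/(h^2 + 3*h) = h + 6 - 7/h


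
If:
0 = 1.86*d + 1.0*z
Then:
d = -0.537634408602151*z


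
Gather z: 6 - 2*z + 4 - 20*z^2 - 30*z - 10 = -20*z^2 - 32*z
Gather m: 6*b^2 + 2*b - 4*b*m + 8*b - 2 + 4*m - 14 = 6*b^2 + 10*b + m*(4 - 4*b) - 16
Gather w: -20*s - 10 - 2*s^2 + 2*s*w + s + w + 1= -2*s^2 - 19*s + w*(2*s + 1) - 9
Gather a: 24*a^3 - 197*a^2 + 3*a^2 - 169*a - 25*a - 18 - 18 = 24*a^3 - 194*a^2 - 194*a - 36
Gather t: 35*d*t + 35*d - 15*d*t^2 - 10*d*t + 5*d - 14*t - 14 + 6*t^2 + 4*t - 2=40*d + t^2*(6 - 15*d) + t*(25*d - 10) - 16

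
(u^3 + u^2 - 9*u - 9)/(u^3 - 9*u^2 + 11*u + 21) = (u + 3)/(u - 7)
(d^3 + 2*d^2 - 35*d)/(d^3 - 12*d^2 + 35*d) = (d + 7)/(d - 7)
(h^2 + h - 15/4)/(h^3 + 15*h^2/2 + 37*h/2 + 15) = (h - 3/2)/(h^2 + 5*h + 6)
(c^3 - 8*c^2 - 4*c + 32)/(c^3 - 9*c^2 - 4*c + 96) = (c^2 - 4)/(c^2 - c - 12)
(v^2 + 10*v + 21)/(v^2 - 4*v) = (v^2 + 10*v + 21)/(v*(v - 4))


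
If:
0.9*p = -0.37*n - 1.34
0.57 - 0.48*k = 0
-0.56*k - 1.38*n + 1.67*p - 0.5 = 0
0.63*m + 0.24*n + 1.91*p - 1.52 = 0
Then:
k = 1.19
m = 5.40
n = -1.77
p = -0.76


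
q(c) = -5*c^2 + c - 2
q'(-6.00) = 61.00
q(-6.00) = -188.00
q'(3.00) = -29.00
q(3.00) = -44.00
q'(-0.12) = 2.20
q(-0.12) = -2.19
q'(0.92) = -8.20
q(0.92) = -5.31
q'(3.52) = -34.20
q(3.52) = -60.43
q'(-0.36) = 4.60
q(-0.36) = -3.01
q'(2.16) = -20.60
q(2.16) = -23.17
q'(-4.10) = 42.00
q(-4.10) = -90.15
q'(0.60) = -5.00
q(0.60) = -3.20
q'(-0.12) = 2.20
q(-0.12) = -2.19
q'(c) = 1 - 10*c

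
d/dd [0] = 0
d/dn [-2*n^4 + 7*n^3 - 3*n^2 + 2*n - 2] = -8*n^3 + 21*n^2 - 6*n + 2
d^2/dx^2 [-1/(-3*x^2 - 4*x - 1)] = 2*(-9*x^2 - 12*x + 4*(3*x + 2)^2 - 3)/(3*x^2 + 4*x + 1)^3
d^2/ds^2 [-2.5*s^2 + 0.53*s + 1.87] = -5.00000000000000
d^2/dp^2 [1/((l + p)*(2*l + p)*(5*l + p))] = 2*(209*l^4 + 378*l^3*p + 243*l^2*p^2 + 64*l*p^3 + 6*p^4)/(1000*l^9 + 5100*l^8*p + 11070*l^7*p^2 + 13373*l^6*p^3 + 9876*l^5*p^4 + 4611*l^4*p^5 + 1358*l^3*p^6 + 243*l^2*p^7 + 24*l*p^8 + p^9)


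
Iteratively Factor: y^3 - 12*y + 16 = (y + 4)*(y^2 - 4*y + 4) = (y - 2)*(y + 4)*(y - 2)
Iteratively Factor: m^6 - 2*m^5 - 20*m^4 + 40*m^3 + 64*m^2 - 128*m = (m - 2)*(m^5 - 20*m^3 + 64*m) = (m - 2)*(m + 2)*(m^4 - 2*m^3 - 16*m^2 + 32*m) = (m - 2)^2*(m + 2)*(m^3 - 16*m) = (m - 4)*(m - 2)^2*(m + 2)*(m^2 + 4*m) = m*(m - 4)*(m - 2)^2*(m + 2)*(m + 4)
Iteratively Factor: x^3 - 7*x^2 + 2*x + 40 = (x - 5)*(x^2 - 2*x - 8) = (x - 5)*(x + 2)*(x - 4)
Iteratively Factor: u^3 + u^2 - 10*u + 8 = (u + 4)*(u^2 - 3*u + 2) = (u - 1)*(u + 4)*(u - 2)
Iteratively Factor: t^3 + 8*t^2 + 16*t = (t + 4)*(t^2 + 4*t) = (t + 4)^2*(t)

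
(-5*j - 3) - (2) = -5*j - 5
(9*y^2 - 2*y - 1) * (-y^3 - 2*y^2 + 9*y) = -9*y^5 - 16*y^4 + 86*y^3 - 16*y^2 - 9*y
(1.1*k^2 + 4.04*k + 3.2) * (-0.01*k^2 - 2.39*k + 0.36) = -0.011*k^4 - 2.6694*k^3 - 9.2916*k^2 - 6.1936*k + 1.152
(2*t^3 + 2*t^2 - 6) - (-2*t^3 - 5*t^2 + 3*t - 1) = 4*t^3 + 7*t^2 - 3*t - 5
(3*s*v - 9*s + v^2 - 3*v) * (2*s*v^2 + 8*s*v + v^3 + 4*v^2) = 6*s^2*v^3 + 6*s^2*v^2 - 72*s^2*v + 5*s*v^4 + 5*s*v^3 - 60*s*v^2 + v^5 + v^4 - 12*v^3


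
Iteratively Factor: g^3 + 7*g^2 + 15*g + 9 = (g + 3)*(g^2 + 4*g + 3) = (g + 1)*(g + 3)*(g + 3)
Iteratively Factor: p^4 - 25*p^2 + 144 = (p - 3)*(p^3 + 3*p^2 - 16*p - 48) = (p - 3)*(p + 3)*(p^2 - 16) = (p - 4)*(p - 3)*(p + 3)*(p + 4)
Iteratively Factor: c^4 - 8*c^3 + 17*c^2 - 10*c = (c - 1)*(c^3 - 7*c^2 + 10*c) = c*(c - 1)*(c^2 - 7*c + 10) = c*(c - 2)*(c - 1)*(c - 5)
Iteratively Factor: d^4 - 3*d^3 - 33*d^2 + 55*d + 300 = (d + 4)*(d^3 - 7*d^2 - 5*d + 75) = (d - 5)*(d + 4)*(d^2 - 2*d - 15) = (d - 5)*(d + 3)*(d + 4)*(d - 5)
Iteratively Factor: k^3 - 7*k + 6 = (k - 1)*(k^2 + k - 6) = (k - 1)*(k + 3)*(k - 2)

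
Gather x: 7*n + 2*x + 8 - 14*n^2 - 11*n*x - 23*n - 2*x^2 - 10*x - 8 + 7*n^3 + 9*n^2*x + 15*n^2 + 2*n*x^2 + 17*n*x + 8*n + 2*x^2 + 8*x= 7*n^3 + n^2 + 2*n*x^2 - 8*n + x*(9*n^2 + 6*n)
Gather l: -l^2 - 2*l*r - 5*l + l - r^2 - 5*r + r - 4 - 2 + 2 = -l^2 + l*(-2*r - 4) - r^2 - 4*r - 4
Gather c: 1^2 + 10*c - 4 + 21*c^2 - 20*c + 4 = 21*c^2 - 10*c + 1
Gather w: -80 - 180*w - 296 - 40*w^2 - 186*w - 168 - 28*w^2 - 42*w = -68*w^2 - 408*w - 544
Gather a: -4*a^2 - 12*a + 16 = -4*a^2 - 12*a + 16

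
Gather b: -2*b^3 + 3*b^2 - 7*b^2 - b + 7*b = -2*b^3 - 4*b^2 + 6*b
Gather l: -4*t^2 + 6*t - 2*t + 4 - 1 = -4*t^2 + 4*t + 3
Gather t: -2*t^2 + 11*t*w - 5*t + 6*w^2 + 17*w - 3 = -2*t^2 + t*(11*w - 5) + 6*w^2 + 17*w - 3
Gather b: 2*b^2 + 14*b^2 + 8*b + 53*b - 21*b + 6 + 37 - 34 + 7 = 16*b^2 + 40*b + 16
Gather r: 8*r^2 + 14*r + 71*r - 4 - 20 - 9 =8*r^2 + 85*r - 33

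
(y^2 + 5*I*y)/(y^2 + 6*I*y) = (y + 5*I)/(y + 6*I)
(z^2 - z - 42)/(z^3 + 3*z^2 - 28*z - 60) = (z - 7)/(z^2 - 3*z - 10)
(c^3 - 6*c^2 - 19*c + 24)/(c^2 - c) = c - 5 - 24/c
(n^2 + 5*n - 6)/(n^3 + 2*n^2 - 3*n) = (n + 6)/(n*(n + 3))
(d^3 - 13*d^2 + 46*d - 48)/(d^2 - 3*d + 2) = (d^2 - 11*d + 24)/(d - 1)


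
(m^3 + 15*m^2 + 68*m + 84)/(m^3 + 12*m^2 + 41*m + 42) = (m + 6)/(m + 3)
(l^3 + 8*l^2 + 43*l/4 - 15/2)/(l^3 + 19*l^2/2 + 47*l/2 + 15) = (l - 1/2)/(l + 1)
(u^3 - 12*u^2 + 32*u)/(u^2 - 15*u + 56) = u*(u - 4)/(u - 7)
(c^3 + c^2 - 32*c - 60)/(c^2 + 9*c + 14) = (c^2 - c - 30)/(c + 7)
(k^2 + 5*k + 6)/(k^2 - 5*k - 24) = (k + 2)/(k - 8)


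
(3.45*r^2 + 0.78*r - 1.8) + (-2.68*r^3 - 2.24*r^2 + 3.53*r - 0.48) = -2.68*r^3 + 1.21*r^2 + 4.31*r - 2.28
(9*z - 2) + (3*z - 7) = 12*z - 9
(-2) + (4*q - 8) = 4*q - 10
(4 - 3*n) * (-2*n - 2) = 6*n^2 - 2*n - 8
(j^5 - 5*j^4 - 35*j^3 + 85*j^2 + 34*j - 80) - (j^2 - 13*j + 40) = j^5 - 5*j^4 - 35*j^3 + 84*j^2 + 47*j - 120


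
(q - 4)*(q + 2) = q^2 - 2*q - 8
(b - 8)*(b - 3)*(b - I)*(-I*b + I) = -I*b^4 - b^3 + 12*I*b^3 + 12*b^2 - 35*I*b^2 - 35*b + 24*I*b + 24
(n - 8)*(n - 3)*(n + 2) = n^3 - 9*n^2 + 2*n + 48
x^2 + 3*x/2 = x*(x + 3/2)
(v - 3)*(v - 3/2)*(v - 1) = v^3 - 11*v^2/2 + 9*v - 9/2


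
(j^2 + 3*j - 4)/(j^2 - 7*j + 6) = (j + 4)/(j - 6)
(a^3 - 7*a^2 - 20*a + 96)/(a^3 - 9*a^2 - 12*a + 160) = (a - 3)/(a - 5)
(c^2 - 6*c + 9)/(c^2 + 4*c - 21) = (c - 3)/(c + 7)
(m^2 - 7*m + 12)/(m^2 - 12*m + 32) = (m - 3)/(m - 8)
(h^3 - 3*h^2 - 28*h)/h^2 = h - 3 - 28/h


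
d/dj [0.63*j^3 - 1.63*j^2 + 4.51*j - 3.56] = 1.89*j^2 - 3.26*j + 4.51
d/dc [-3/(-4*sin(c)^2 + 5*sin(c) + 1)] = 3*(5 - 8*sin(c))*cos(c)/(-4*sin(c)^2 + 5*sin(c) + 1)^2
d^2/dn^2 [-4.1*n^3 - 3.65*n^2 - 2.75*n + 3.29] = -24.6*n - 7.3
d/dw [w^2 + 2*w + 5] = 2*w + 2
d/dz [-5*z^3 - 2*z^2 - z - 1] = -15*z^2 - 4*z - 1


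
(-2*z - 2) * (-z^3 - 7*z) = 2*z^4 + 2*z^3 + 14*z^2 + 14*z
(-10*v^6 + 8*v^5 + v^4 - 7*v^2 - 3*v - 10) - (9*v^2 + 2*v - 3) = -10*v^6 + 8*v^5 + v^4 - 16*v^2 - 5*v - 7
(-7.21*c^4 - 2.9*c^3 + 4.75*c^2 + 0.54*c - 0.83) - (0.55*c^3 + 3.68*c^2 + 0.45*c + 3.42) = -7.21*c^4 - 3.45*c^3 + 1.07*c^2 + 0.09*c - 4.25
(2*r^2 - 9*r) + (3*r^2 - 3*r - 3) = 5*r^2 - 12*r - 3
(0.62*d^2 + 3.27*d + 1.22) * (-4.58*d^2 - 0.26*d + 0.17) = -2.8396*d^4 - 15.1378*d^3 - 6.3324*d^2 + 0.2387*d + 0.2074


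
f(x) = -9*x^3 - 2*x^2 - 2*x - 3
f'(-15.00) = -6017.00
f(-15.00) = 29952.00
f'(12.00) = -3938.00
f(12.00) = -15867.00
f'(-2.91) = -219.00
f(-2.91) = 207.66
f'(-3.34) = -289.84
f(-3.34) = 316.71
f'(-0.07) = -1.85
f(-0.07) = -2.87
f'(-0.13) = -1.94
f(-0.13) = -2.75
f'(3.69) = -384.39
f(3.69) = -489.80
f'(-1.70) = -73.23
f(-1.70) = 38.84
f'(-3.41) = -302.32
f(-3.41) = 337.43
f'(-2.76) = -196.64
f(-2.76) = 176.51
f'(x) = -27*x^2 - 4*x - 2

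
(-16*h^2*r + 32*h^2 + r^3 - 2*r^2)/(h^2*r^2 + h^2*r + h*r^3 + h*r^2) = (-16*h^2*r + 32*h^2 + r^3 - 2*r^2)/(h*r*(h*r + h + r^2 + r))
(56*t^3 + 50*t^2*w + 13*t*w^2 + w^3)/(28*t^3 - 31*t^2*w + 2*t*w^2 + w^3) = (8*t^2 + 6*t*w + w^2)/(4*t^2 - 5*t*w + w^2)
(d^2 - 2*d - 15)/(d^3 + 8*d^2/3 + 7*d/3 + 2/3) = 3*(d^2 - 2*d - 15)/(3*d^3 + 8*d^2 + 7*d + 2)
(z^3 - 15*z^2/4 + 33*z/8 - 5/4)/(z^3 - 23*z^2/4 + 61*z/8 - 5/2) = (z - 2)/(z - 4)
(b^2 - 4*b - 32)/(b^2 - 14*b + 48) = (b + 4)/(b - 6)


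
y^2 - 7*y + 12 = (y - 4)*(y - 3)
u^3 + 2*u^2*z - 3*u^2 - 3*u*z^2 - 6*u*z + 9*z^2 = (u - 3)*(u - z)*(u + 3*z)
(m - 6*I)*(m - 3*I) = m^2 - 9*I*m - 18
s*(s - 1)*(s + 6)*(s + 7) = s^4 + 12*s^3 + 29*s^2 - 42*s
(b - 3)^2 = b^2 - 6*b + 9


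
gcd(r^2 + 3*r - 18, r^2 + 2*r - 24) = r + 6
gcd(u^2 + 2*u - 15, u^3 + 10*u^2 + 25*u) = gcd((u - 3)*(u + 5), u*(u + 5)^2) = u + 5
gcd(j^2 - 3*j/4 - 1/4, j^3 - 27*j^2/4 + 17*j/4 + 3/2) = j^2 - 3*j/4 - 1/4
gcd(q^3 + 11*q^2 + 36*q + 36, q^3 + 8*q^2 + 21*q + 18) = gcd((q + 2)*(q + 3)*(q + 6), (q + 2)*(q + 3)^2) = q^2 + 5*q + 6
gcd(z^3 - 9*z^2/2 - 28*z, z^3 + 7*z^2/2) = z^2 + 7*z/2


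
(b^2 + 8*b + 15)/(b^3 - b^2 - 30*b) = (b + 3)/(b*(b - 6))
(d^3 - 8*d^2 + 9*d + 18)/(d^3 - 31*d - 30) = (d - 3)/(d + 5)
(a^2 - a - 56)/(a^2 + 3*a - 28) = (a - 8)/(a - 4)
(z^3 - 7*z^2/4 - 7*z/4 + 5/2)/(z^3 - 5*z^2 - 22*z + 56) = (4*z^2 + z - 5)/(4*(z^2 - 3*z - 28))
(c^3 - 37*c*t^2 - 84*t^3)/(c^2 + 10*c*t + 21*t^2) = (c^2 - 3*c*t - 28*t^2)/(c + 7*t)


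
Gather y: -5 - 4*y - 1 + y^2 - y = y^2 - 5*y - 6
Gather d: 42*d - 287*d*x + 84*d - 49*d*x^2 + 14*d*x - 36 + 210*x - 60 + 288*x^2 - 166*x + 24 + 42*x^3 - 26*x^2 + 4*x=d*(-49*x^2 - 273*x + 126) + 42*x^3 + 262*x^2 + 48*x - 72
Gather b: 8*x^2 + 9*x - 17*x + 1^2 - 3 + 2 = 8*x^2 - 8*x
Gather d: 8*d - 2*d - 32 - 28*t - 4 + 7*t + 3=6*d - 21*t - 33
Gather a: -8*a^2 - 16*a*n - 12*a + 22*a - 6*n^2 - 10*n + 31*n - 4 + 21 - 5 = -8*a^2 + a*(10 - 16*n) - 6*n^2 + 21*n + 12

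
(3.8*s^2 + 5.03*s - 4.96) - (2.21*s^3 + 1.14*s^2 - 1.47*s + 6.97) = -2.21*s^3 + 2.66*s^2 + 6.5*s - 11.93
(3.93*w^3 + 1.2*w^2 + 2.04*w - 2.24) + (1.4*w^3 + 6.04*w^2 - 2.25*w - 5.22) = 5.33*w^3 + 7.24*w^2 - 0.21*w - 7.46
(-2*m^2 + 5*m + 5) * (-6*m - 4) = 12*m^3 - 22*m^2 - 50*m - 20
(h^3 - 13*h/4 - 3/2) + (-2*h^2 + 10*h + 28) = h^3 - 2*h^2 + 27*h/4 + 53/2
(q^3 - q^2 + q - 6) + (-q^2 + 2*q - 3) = q^3 - 2*q^2 + 3*q - 9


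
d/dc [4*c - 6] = 4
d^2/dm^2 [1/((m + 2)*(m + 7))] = 2*((m + 2)^2 + (m + 2)*(m + 7) + (m + 7)^2)/((m + 2)^3*(m + 7)^3)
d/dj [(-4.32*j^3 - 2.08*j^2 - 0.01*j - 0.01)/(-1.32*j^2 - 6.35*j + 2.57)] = (5.7024*j^4 + 54.864*j^3 - 20.1124*j^2 - 10.7176*j - 0.0892)/(1.7424*j^4 + 16.764*j^3 + 33.5377*j^2 - 32.639*j + 6.6049)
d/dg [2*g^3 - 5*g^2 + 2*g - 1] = 6*g^2 - 10*g + 2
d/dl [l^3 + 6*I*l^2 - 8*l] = 3*l^2 + 12*I*l - 8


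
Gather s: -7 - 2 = -9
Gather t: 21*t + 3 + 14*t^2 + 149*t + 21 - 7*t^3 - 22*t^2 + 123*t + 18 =-7*t^3 - 8*t^2 + 293*t + 42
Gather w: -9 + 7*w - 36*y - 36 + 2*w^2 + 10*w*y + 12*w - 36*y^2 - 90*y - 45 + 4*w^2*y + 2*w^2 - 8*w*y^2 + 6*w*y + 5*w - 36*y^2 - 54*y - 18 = w^2*(4*y + 4) + w*(-8*y^2 + 16*y + 24) - 72*y^2 - 180*y - 108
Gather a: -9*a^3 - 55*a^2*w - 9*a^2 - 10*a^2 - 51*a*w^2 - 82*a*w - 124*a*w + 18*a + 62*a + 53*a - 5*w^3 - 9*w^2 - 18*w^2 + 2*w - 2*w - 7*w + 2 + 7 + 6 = -9*a^3 + a^2*(-55*w - 19) + a*(-51*w^2 - 206*w + 133) - 5*w^3 - 27*w^2 - 7*w + 15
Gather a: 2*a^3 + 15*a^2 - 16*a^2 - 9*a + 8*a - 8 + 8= 2*a^3 - a^2 - a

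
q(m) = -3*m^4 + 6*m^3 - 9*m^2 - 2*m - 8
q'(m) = -12*m^3 + 18*m^2 - 18*m - 2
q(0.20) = -8.72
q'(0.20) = -4.98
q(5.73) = -2420.16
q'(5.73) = -1771.74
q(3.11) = -201.44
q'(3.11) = -244.84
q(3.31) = -255.75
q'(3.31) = -299.55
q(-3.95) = -1240.62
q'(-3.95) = 1089.50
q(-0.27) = -8.25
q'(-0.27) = 4.41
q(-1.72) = -87.97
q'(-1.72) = 143.27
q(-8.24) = -17789.71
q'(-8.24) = 8082.19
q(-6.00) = -5504.00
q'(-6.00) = 3346.00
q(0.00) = -8.00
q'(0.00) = -2.00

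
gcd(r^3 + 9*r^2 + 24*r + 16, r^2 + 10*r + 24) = r + 4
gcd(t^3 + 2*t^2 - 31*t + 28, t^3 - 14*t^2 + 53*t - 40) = t - 1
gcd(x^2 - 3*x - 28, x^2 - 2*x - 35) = x - 7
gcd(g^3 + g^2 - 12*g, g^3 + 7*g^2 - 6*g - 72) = g^2 + g - 12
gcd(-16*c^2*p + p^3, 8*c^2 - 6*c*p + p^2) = -4*c + p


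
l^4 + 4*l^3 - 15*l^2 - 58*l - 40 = (l - 4)*(l + 1)*(l + 2)*(l + 5)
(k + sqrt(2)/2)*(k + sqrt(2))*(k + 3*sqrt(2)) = k^3 + 9*sqrt(2)*k^2/2 + 10*k + 3*sqrt(2)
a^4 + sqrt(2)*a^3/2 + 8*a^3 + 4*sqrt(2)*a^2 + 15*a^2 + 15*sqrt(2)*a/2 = a*(a + 3)*(a + 5)*(a + sqrt(2)/2)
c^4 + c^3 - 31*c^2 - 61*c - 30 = (c - 6)*(c + 1)^2*(c + 5)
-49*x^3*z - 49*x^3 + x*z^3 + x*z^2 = (-7*x + z)*(7*x + z)*(x*z + x)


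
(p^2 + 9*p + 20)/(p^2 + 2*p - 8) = (p + 5)/(p - 2)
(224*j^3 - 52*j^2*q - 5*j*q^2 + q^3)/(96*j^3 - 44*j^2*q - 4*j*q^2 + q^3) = (-28*j^2 + 3*j*q + q^2)/(-12*j^2 + 4*j*q + q^2)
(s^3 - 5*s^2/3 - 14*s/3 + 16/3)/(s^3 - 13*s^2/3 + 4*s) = (3*s^3 - 5*s^2 - 14*s + 16)/(s*(3*s^2 - 13*s + 12))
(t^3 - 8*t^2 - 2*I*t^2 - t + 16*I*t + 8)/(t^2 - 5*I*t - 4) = (t^2 - t*(8 + I) + 8*I)/(t - 4*I)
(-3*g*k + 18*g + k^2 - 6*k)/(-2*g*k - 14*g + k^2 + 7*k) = (3*g*k - 18*g - k^2 + 6*k)/(2*g*k + 14*g - k^2 - 7*k)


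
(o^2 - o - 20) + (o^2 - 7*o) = 2*o^2 - 8*o - 20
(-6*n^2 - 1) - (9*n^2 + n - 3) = -15*n^2 - n + 2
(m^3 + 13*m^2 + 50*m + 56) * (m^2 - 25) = m^5 + 13*m^4 + 25*m^3 - 269*m^2 - 1250*m - 1400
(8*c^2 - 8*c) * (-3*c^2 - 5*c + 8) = -24*c^4 - 16*c^3 + 104*c^2 - 64*c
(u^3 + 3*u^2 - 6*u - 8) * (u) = u^4 + 3*u^3 - 6*u^2 - 8*u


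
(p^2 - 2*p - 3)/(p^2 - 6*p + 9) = (p + 1)/(p - 3)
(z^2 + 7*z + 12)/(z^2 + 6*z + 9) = (z + 4)/(z + 3)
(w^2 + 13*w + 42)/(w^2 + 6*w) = (w + 7)/w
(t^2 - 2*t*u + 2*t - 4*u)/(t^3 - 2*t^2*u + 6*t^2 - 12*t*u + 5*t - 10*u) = (t + 2)/(t^2 + 6*t + 5)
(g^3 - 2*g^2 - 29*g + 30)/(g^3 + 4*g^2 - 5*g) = (g - 6)/g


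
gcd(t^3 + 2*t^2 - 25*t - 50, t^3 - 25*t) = t^2 - 25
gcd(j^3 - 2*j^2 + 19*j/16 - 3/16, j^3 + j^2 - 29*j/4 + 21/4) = j - 1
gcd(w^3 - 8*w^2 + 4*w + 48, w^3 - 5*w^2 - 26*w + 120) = w^2 - 10*w + 24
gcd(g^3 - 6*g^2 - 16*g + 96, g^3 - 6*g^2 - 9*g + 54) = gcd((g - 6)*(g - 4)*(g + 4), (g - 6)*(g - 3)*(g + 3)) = g - 6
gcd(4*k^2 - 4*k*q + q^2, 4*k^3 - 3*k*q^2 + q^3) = 4*k^2 - 4*k*q + q^2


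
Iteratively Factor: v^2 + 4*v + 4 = (v + 2)*(v + 2)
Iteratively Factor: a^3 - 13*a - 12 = (a + 3)*(a^2 - 3*a - 4) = (a + 1)*(a + 3)*(a - 4)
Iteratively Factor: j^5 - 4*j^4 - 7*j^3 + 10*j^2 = (j)*(j^4 - 4*j^3 - 7*j^2 + 10*j) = j*(j + 2)*(j^3 - 6*j^2 + 5*j) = j^2*(j + 2)*(j^2 - 6*j + 5) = j^2*(j - 5)*(j + 2)*(j - 1)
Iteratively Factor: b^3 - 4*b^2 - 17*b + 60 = (b + 4)*(b^2 - 8*b + 15) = (b - 3)*(b + 4)*(b - 5)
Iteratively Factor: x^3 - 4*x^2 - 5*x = (x - 5)*(x^2 + x) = (x - 5)*(x + 1)*(x)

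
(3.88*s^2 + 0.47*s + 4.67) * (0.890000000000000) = 3.4532*s^2 + 0.4183*s + 4.1563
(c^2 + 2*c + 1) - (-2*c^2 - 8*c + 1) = 3*c^2 + 10*c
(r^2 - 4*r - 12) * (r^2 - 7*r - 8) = r^4 - 11*r^3 + 8*r^2 + 116*r + 96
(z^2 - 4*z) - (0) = z^2 - 4*z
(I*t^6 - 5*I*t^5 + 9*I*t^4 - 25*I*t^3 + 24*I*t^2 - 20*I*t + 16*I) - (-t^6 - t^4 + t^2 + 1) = t^6 + I*t^6 - 5*I*t^5 + t^4 + 9*I*t^4 - 25*I*t^3 - t^2 + 24*I*t^2 - 20*I*t - 1 + 16*I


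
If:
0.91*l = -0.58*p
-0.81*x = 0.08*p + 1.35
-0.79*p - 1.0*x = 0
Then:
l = -1.54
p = 2.41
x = -1.90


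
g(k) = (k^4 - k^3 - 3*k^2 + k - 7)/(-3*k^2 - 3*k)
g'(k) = (6*k + 3)*(k^4 - k^3 - 3*k^2 + k - 7)/(-3*k^2 - 3*k)^2 + (4*k^3 - 3*k^2 - 6*k + 1)/(-3*k^2 - 3*k) = (-2*k^5 - 2*k^4 + 2*k^3 + 4*k^2 - 14*k - 7)/(3*k^2*(k^2 + 2*k + 1))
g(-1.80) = 0.51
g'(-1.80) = 5.83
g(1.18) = 1.26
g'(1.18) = -1.16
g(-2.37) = -1.91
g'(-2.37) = 3.43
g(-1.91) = -0.08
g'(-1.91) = 4.92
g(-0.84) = -21.99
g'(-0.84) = 115.11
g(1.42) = 1.01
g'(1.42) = -0.92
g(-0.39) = -10.88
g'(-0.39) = -6.35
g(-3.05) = -4.10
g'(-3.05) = 3.16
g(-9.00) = -32.55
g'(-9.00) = 6.68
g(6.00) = -7.71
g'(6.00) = -3.34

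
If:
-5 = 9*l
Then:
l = -5/9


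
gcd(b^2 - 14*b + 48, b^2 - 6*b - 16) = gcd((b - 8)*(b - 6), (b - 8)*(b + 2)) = b - 8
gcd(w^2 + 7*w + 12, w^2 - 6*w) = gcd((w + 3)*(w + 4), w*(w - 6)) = 1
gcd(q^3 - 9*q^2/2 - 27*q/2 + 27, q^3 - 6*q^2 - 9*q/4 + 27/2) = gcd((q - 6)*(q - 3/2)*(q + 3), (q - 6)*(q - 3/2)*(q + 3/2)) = q^2 - 15*q/2 + 9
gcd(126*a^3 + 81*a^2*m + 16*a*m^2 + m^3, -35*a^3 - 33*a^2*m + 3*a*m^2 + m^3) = 7*a + m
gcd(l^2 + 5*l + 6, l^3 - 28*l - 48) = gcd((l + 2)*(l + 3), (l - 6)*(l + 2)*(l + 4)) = l + 2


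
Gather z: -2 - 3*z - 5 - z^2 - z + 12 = -z^2 - 4*z + 5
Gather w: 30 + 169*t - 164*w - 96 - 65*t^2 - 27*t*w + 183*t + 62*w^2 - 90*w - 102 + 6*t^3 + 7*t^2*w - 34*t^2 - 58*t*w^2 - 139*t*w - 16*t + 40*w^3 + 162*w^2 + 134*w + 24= 6*t^3 - 99*t^2 + 336*t + 40*w^3 + w^2*(224 - 58*t) + w*(7*t^2 - 166*t - 120) - 144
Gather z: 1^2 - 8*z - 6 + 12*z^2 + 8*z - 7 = 12*z^2 - 12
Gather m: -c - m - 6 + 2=-c - m - 4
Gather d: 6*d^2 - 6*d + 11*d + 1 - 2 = 6*d^2 + 5*d - 1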